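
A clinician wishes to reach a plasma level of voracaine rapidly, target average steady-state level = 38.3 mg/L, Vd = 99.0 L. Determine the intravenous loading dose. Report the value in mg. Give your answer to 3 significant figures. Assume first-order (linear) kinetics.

LD = Css × Vd = 38.3 × 99.0 = 3792 mg

3790 mg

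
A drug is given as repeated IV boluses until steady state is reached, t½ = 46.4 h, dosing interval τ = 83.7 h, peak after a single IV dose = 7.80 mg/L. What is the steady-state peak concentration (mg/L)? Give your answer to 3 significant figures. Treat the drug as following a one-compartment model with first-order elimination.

k = ln2 / t½ = 0.693147 / 46.4 = 0.01494 h⁻¹
e^(−kτ) = e^(−0.01494 × 83.7) = 0.2864
Accumulation ratio R = 1 / (1 − e^(−kτ)) = 1 / (1 − 0.2864) = 1.401
Steady-state peak = C₀ × R = 7.80 × 1.401 = 10.93 mg/L

10.9 mg/L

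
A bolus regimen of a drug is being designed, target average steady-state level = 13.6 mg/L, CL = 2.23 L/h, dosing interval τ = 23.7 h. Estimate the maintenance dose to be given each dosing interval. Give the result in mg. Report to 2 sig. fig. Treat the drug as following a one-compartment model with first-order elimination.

At steady state, Dose/τ = Css × CL.
Dose = Css × CL × τ = 13.6 × 2.230 × 23.7 = 718.8 mg

720 mg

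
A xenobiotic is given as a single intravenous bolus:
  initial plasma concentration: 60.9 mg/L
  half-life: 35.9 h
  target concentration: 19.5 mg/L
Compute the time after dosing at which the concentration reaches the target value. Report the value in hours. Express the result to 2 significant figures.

k = ln2 / t½ = 0.693147 / 35.9 = 0.01931 h⁻¹
t = ln(C₀ / C) / k = ln(60.90 / 19.5) / 0.01931
  = ln(3.123) / 0.01931 = 1.139 / 0.01931 = 58.98 h

59 h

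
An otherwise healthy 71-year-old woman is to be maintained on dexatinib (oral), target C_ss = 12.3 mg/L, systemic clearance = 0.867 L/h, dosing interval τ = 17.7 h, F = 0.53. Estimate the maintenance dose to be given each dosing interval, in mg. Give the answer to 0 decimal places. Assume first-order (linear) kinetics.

356 mg

At steady state, F × (Dose/τ) = Css × CL.
Dose = Css × CL × τ / F = 12.3 × 0.8670 × 17.7 / 0.53 = 356.1 mg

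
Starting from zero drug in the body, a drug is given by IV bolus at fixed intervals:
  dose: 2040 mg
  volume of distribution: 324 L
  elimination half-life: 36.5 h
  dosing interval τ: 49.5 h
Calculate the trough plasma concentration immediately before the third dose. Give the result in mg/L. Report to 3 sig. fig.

C₀ per dose = Dose / Vd = 2040 / 324 = 6.296 mg/L
k = ln2 / t½ = 0.693147 / 36.5 = 0.01899 h⁻¹
Fraction remaining after one interval: r = e^(−kτ) = e^(−0.01899 × 49.5) = 0.3906
Before dose 3, 2 doses have been given (aged 1τ, 2τ).
C_trough = C₀ × (r + r²) = 6.296 × (0.3906 + 0.1526) = 3.420 mg/L

3.42 mg/L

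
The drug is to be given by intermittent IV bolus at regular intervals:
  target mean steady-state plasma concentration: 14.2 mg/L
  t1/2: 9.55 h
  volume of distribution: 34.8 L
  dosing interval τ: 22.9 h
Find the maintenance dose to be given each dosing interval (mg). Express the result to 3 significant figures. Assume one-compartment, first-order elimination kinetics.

k = ln2 / t½ = 0.693147 / 9.55 = 0.07258 h⁻¹
CL = k × Vd = 0.07258 × 34.8 = 2.526 L/h
At steady state, Dose/τ = Css × CL.
Dose = Css × CL × τ = 14.2 × 2.526 × 22.9 = 821.4 mg

821 mg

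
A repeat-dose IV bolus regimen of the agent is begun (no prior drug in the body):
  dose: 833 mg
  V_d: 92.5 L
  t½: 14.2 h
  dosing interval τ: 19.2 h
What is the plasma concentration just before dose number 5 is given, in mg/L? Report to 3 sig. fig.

5.66 mg/L

C₀ per dose = Dose / Vd = 833 / 92.5 = 9.005 mg/L
k = ln2 / t½ = 0.693147 / 14.2 = 0.04881 h⁻¹
Fraction remaining after one interval: r = e^(−kτ) = e^(−0.04881 × 19.2) = 0.3917
Before dose 5, 4 doses have been given (aged 1τ, 2τ, 3τ, 4τ).
C_trough = C₀ × (r + r² + … + r^4) = C₀ × r(1−r^4)/(1−r)
        = 9.005 × 0.3917 × (1 − 0.02354) / (1 − 0.3917) = 5.662 mg/L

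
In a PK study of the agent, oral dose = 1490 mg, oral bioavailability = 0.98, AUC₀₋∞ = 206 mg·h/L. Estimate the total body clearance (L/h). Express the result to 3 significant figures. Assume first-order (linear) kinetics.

7.09 L/h

CL = F·Dose / AUC = 0.98 × 1490 / 206 = 7.088 L/h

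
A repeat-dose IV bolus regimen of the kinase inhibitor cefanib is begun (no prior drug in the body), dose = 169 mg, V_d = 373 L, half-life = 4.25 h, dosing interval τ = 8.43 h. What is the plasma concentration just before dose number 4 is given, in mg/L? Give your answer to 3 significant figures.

C₀ per dose = Dose / Vd = 169 / 373 = 0.4531 mg/L
k = ln2 / t½ = 0.693147 / 4.25 = 0.1631 h⁻¹
Fraction remaining after one interval: r = e^(−kτ) = e^(−0.1631 × 8.43) = 0.2529
Before dose 4, 3 doses have been given (aged 1τ, 2τ, 3τ).
C_trough = C₀ × (r + r² + … + r^3) = C₀ × r(1−r^3)/(1−r)
        = 0.4531 × 0.2529 × (1 − 0.01618) / (1 − 0.2529) = 0.1509 mg/L

0.151 mg/L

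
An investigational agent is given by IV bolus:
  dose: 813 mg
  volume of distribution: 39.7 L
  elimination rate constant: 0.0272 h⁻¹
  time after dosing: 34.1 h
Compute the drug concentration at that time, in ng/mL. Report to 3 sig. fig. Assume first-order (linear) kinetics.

C₀ = Dose / Vd = 813.0 / 39.7 = 20.48 mg/L
C = C₀ · e^(−k·t) = 20.48 × e^(−0.02720 × 34.1)
  = 20.48 × 0.3955 = 8.100 mg/L
Convert: 8.100 mg/L × 1000 = 8100 ng/mL

8100 ng/mL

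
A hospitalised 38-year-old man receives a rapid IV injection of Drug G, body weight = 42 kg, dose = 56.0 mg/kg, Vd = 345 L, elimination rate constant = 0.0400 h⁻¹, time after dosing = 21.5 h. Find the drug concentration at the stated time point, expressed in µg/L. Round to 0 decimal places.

2885 µg/L

Total dose = 56.0 × 42 = 2352 mg
C₀ = Dose / Vd = 2352 / 345 = 6.817 mg/L
C = C₀ · e^(−k·t) = 6.817 × e^(−0.04000 × 21.5)
  = 6.817 × 0.4232 = 2.885 mg/L
Convert: 2.885 mg/L × 1000 = 2885 µg/L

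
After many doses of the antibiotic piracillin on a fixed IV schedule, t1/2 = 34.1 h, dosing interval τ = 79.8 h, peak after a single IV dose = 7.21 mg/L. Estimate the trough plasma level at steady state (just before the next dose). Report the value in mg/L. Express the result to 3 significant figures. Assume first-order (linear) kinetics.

1.77 mg/L

k = ln2 / t½ = 0.693147 / 34.1 = 0.02033 h⁻¹
e^(−kτ) = e^(−0.02033 × 79.8) = 0.1974
Accumulation ratio R = 1 / (1 − e^(−kτ)) = 1 / (1 − 0.1974) = 1.246
Steady-state trough = C₀ × R × e^(−kτ) = 7.21 × 1.246 × 0.1974 = 1.773 mg/L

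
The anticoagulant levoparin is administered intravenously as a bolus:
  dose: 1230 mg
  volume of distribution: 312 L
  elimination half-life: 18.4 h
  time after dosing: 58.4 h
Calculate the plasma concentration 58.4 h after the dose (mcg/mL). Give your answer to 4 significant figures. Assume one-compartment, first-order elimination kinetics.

0.4368 mcg/mL

C₀ = Dose / Vd = 1230 / 312 = 3.942 mg/L
k = ln2 / t½ = 0.693147 / 18.4 = 0.03767 h⁻¹
C = C₀ · e^(−k·t) = 3.942 × e^(−0.03767 × 58.4)
  = 3.942 × 0.1108 = 0.4368 mg/L
(0.4368 mg/L = 0.4368 mcg/mL)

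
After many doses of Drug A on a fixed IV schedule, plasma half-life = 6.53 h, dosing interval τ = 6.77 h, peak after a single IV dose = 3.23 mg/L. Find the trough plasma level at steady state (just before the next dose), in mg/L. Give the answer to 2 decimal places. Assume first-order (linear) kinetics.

k = ln2 / t½ = 0.693147 / 6.53 = 0.1061 h⁻¹
e^(−kτ) = e^(−0.1061 × 6.77) = 0.4876
Accumulation ratio R = 1 / (1 − e^(−kτ)) = 1 / (1 − 0.4876) = 1.952
Steady-state trough = C₀ × R × e^(−kτ) = 3.23 × 1.952 × 0.4876 = 3.074 mg/L

3.07 mg/L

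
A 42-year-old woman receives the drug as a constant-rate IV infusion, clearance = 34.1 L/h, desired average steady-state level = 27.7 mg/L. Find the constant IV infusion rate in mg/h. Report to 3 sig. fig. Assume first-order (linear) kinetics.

At steady state, infusion rate R₀ = Css × CL = 27.7 × 34.10 = 944.6 mg/h

945 mg/h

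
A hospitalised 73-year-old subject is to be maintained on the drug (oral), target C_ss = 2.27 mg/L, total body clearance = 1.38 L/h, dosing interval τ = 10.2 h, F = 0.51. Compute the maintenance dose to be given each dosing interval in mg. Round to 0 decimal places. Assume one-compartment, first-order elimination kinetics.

63 mg

At steady state, F × (Dose/τ) = Css × CL.
Dose = Css × CL × τ / F = 2.27 × 1.380 × 10.2 / 0.51 = 62.65 mg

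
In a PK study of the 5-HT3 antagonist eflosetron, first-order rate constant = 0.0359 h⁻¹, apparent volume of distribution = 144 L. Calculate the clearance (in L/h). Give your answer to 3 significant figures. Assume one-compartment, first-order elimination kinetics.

5.17 L/h

CL = k × Vd = 0.0359 × 144 = 5.170 L/h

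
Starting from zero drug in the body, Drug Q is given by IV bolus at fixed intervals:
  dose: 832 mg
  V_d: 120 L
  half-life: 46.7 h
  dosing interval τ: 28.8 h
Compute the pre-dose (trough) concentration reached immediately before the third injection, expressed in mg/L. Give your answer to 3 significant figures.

7.47 mg/L

C₀ per dose = Dose / Vd = 832 / 120 = 6.933 mg/L
k = ln2 / t½ = 0.693147 / 46.7 = 0.01484 h⁻¹
Fraction remaining after one interval: r = e^(−kτ) = e^(−0.01484 × 28.8) = 0.6522
Before dose 3, 2 doses have been given (aged 1τ, 2τ).
C_trough = C₀ × (r + r²) = 6.933 × (0.6522 + 0.4254) = 7.471 mg/L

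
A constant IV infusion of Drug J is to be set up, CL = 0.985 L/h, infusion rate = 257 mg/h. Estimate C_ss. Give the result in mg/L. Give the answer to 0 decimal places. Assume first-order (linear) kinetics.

At steady state Css = R₀ / CL = 257 / 0.9850 = 260.9 mg/L

261 mg/L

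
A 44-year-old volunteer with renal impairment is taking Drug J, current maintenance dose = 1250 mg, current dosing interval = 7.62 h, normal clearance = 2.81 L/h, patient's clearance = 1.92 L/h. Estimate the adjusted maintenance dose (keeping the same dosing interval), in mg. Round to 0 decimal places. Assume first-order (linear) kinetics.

854 mg

To keep the same average steady-state level, dosing rate must scale with clearance.
CL ratio = 1.92 / 2.81 = 0.6833
New dose (same interval) = 1250 × 0.6833 = 854.1 mg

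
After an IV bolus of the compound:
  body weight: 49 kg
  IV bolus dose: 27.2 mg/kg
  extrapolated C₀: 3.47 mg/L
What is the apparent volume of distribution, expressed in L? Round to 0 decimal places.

384 L

Dose = 27.2 × 49 = 1333 mg
Vd = Dose / C₀ = 1333 / 3.47 = 384.1 L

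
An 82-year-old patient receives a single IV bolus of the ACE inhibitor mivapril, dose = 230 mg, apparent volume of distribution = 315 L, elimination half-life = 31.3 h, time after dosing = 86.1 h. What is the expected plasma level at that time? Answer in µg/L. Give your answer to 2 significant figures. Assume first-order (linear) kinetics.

110 µg/L

C₀ = Dose / Vd = 230.0 / 315 = 0.7302 mg/L
k = ln2 / t½ = 0.693147 / 31.3 = 0.02215 h⁻¹
C = C₀ · e^(−k·t) = 0.7302 × e^(−0.02215 × 86.1)
  = 0.7302 × 0.1485 = 0.1084 mg/L
Convert: 0.1084 mg/L × 1000 = 108.4 µg/L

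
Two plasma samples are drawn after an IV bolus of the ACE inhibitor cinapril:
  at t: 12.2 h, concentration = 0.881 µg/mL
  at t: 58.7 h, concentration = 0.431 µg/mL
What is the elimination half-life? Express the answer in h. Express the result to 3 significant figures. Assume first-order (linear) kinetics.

45.1 h

k = ln(C₁/C₂) / (t₂ − t₁) = ln(0.881/0.431) / (58.7 − 12.2)
  = 0.7149 / 46.50 = 0.01537 h⁻¹
t½ = ln2 / k = 0.693147 / 0.01537 = 45.10 h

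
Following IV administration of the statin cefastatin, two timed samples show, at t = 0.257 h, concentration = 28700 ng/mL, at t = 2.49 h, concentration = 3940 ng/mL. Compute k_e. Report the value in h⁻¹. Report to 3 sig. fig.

k = ln(C₁/C₂) / (t₂ − t₁) = ln(28700/3940) / (2.49 − 0.257)
  = 1.986 / 2.233 = 0.8894 h⁻¹

0.889 h⁻¹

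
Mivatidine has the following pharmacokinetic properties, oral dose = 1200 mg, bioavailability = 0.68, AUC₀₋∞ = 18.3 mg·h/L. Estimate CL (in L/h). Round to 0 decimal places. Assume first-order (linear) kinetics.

CL = F·Dose / AUC = 0.68 × 1200 / 18.3 = 44.59 L/h

45 L/h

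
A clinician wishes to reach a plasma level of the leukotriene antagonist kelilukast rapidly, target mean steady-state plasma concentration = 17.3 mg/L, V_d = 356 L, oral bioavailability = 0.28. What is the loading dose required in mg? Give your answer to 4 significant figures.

22000 mg

LD = Css × Vd / F = 17.3 × 356 / 0.28 = 22000 mg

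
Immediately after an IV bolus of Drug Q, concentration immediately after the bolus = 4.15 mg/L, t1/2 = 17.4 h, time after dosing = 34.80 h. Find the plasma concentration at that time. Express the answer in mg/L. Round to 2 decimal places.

k = ln2 / t½ = 0.693147 / 17.4 = 0.03984 h⁻¹
t / t½ = 34.80 / 17.4 = 2 half-lives
C = C₀ × (1/2)^2 = 4.150 × 0.2500 = 1.038 mg/L

1.04 mg/L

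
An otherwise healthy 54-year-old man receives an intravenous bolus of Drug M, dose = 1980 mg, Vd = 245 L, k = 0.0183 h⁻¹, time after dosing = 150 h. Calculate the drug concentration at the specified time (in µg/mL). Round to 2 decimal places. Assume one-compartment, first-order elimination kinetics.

0.52 µg/mL

C₀ = Dose / Vd = 1980 / 245 = 8.082 mg/L
C = C₀ · e^(−k·t) = 8.082 × e^(−0.01830 × 150)
  = 8.082 × 0.06425 = 0.5193 mg/L
(0.5193 mg/L = 0.5193 µg/mL)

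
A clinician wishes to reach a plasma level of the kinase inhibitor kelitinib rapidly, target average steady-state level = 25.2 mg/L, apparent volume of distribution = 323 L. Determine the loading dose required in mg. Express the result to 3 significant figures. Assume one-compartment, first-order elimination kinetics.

8140 mg

LD = Css × Vd = 25.2 × 323 = 8140 mg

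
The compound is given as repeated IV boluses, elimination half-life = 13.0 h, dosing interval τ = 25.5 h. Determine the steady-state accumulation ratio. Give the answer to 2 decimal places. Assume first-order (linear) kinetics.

1.35

k = ln2 / t½ = 0.693147 / 13.0 = 0.05332 h⁻¹
e^(−kτ) = e^(−0.05332 × 25.5) = 0.2567
Accumulation ratio R = 1 / (1 − e^(−kτ)) = 1 / (1 − 0.2567) = 1.345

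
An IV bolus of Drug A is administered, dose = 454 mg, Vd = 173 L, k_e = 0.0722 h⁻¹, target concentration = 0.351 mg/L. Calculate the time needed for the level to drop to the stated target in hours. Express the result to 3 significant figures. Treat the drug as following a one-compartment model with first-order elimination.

27.9 h

C₀ = Dose / Vd = 454.0 / 173 = 2.624 mg/L
t = ln(C₀ / C) / k = ln(2.624 / 0.351) / 0.07220
  = ln(7.476) / 0.07220 = 2.012 / 0.07220 = 27.87 h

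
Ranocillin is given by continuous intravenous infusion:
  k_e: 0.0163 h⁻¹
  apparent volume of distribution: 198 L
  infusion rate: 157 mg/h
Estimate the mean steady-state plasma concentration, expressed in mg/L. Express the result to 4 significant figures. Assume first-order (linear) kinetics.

48.65 mg/L

CL = k × Vd = 0.01630 × 198 = 3.227 L/h
At steady state Css = R₀ / CL = 157 / 3.227 = 48.65 mg/L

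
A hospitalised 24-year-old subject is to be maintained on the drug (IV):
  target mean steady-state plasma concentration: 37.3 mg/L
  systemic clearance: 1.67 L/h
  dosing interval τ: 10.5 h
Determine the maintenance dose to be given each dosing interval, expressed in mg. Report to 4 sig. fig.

At steady state, Dose/τ = Css × CL.
Dose = Css × CL × τ = 37.3 × 1.670 × 10.5 = 654.1 mg

654.1 mg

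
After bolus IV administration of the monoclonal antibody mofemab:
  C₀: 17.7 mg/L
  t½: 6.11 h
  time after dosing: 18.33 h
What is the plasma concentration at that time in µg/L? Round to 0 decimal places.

k = ln2 / t½ = 0.693147 / 6.11 = 0.1134 h⁻¹
t / t½ = 18.33 / 6.11 = 3 half-lives
C = C₀ × (1/2)^3 = 17.70 × 0.1250 = 2.213 mg/L
Convert: 2.213 mg/L × 1000 = 2213 µg/L

2213 µg/L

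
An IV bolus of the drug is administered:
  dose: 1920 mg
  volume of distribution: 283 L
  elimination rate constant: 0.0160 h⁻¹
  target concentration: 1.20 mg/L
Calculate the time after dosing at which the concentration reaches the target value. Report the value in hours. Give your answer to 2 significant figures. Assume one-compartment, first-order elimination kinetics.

C₀ = Dose / Vd = 1920 / 283 = 6.784 mg/L
t = ln(C₀ / C) / k = ln(6.784 / 1.20) / 0.01600
  = ln(5.653) / 0.01600 = 1.732 / 0.01600 = 108.3 h

110 h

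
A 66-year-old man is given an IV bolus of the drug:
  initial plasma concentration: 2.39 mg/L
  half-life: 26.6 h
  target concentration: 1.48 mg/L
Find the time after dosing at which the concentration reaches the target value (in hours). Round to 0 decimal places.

18 h

k = ln2 / t½ = 0.693147 / 26.6 = 0.02606 h⁻¹
t = ln(C₀ / C) / k = ln(2.390 / 1.48) / 0.02606
  = ln(1.615) / 0.02606 = 0.4793 / 0.02606 = 18.39 h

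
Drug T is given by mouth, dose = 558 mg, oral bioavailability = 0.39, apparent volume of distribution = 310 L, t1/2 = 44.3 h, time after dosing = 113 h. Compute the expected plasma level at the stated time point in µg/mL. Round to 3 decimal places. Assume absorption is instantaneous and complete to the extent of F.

Amount reaching circulation = F × Dose = 0.39 × 558.0 = 217.6 mg
C₀ = F·Dose / Vd = 217.6 / 310 = 0.7019 mg/L
k = ln2 / t½ = 0.693147 / 44.3 = 0.01565 h⁻¹
C = C₀ · e^(−k·t) = 0.7019 × e^(−0.01565 × 113)
  = 0.7019 × 0.1706 = 0.1197 mg/L
(0.1197 mg/L = 0.1197 µg/mL)

0.120 µg/mL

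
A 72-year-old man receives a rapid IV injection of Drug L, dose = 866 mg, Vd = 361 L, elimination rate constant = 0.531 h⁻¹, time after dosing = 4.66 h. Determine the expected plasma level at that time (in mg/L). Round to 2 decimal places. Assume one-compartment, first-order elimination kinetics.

0.20 mg/L

C₀ = Dose / Vd = 866.0 / 361 = 2.399 mg/L
C = C₀ · e^(−k·t) = 2.399 × e^(−0.5310 × 4.66)
  = 2.399 × 0.08421 = 0.2020 mg/L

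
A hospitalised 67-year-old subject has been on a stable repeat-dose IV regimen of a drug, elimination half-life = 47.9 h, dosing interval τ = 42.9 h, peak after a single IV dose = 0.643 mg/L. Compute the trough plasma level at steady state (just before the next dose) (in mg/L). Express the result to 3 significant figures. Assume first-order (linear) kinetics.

0.747 mg/L

k = ln2 / t½ = 0.693147 / 47.9 = 0.01447 h⁻¹
e^(−kτ) = e^(−0.01447 × 42.9) = 0.5375
Accumulation ratio R = 1 / (1 − e^(−kτ)) = 1 / (1 − 0.5375) = 2.162
Steady-state trough = C₀ × R × e^(−kτ) = 0.643 × 2.162 × 0.5375 = 0.7472 mg/L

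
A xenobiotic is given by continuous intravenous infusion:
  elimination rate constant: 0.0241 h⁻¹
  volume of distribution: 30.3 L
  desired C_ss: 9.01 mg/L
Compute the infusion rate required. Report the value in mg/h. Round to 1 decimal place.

6.6 mg/h

CL = k × Vd = 0.02410 × 30.3 = 0.7302 L/h
At steady state, infusion rate R₀ = Css × CL = 9.01 × 0.7302 = 6.579 mg/h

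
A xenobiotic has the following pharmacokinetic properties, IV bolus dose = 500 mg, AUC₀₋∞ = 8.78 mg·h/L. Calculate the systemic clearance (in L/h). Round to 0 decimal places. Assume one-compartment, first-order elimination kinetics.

57 L/h

CL = Dose / AUC = 500 / 8.78 = 56.95 L/h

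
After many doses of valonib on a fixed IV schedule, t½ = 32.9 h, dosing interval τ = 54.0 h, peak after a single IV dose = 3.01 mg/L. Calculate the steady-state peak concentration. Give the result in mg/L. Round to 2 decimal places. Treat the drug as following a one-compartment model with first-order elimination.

4.43 mg/L

k = ln2 / t½ = 0.693147 / 32.9 = 0.02107 h⁻¹
e^(−kτ) = e^(−0.02107 × 54.0) = 0.3205
Accumulation ratio R = 1 / (1 − e^(−kτ)) = 1 / (1 − 0.3205) = 1.472
Steady-state peak = C₀ × R = 3.01 × 1.472 = 4.431 mg/L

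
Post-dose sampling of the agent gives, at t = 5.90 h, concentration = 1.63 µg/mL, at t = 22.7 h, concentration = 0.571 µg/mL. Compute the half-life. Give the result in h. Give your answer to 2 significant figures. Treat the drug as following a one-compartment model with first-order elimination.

11 h

k = ln(C₁/C₂) / (t₂ − t₁) = ln(1.63/0.571) / (22.7 − 5.90)
  = 1.049 / 16.80 = 0.06244 h⁻¹
t½ = ln2 / k = 0.693147 / 0.06244 = 11.10 h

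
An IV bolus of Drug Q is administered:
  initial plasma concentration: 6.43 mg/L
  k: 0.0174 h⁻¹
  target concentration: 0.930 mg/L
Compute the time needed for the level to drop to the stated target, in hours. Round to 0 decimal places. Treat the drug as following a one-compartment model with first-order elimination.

t = ln(C₀ / C) / k = ln(6.430 / 0.930) / 0.01740
  = ln(6.914) / 0.01740 = 1.934 / 0.01740 = 111.1 h

111 h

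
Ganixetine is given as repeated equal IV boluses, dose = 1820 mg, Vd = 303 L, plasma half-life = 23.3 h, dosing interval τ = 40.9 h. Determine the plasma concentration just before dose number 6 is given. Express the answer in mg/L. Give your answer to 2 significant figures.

C₀ per dose = Dose / Vd = 1820 / 303 = 6.007 mg/L
k = ln2 / t½ = 0.693147 / 23.3 = 0.02975 h⁻¹
Fraction remaining after one interval: r = e^(−kτ) = e^(−0.02975 × 40.9) = 0.2962
Before dose 6, 5 doses have been given (aged 1τ, 2τ, 3τ, 4τ, 5τ).
C_trough = C₀ × (r + r² + … + r^5) = C₀ × r(1−r^5)/(1−r)
        = 6.007 × 0.2962 × (1 − 0.002280) / (1 − 0.2962) = 2.522 mg/L

2.5 mg/L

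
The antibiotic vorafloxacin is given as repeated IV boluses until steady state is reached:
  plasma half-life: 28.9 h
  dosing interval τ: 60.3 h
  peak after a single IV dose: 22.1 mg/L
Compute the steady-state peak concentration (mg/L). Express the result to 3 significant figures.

k = ln2 / t½ = 0.693147 / 28.9 = 0.02398 h⁻¹
e^(−kτ) = e^(−0.02398 × 60.3) = 0.2355
Accumulation ratio R = 1 / (1 − e^(−kτ)) = 1 / (1 − 0.2355) = 1.308
Steady-state peak = C₀ × R = 22.1 × 1.308 = 28.91 mg/L

28.9 mg/L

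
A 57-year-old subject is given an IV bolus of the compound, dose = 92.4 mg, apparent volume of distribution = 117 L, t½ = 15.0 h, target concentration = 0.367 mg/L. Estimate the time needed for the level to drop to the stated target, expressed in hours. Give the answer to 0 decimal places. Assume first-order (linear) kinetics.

17 h

C₀ = Dose / Vd = 92.40 / 117 = 0.7897 mg/L
k = ln2 / t½ = 0.693147 / 15.0 = 0.04621 h⁻¹
t = ln(C₀ / C) / k = ln(0.7897 / 0.367) / 0.04621
  = ln(2.152) / 0.04621 = 0.7664 / 0.04621 = 16.59 h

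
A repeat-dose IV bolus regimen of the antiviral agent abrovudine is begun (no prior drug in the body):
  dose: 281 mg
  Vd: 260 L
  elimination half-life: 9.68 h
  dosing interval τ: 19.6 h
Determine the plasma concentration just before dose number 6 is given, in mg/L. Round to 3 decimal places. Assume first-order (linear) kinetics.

C₀ per dose = Dose / Vd = 281 / 260 = 1.081 mg/L
k = ln2 / t½ = 0.693147 / 9.68 = 0.07161 h⁻¹
Fraction remaining after one interval: r = e^(−kτ) = e^(−0.07161 × 19.6) = 0.2457
Before dose 6, 5 doses have been given (aged 1τ, 2τ, 3τ, 4τ, 5τ).
C_trough = C₀ × (r + r² + … + r^5) = C₀ × r(1−r^5)/(1−r)
        = 1.081 × 0.2457 × (1 − 0.0008954) / (1 − 0.2457) = 0.3518 mg/L

0.352 mg/L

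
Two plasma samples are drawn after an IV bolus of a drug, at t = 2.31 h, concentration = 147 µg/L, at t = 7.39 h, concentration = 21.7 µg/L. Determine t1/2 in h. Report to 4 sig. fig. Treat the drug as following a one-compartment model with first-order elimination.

1.841 h

k = ln(C₁/C₂) / (t₂ − t₁) = ln(147/21.7) / (7.39 − 2.31)
  = 1.913 / 5.080 = 0.3766 h⁻¹
t½ = ln2 / k = 0.693147 / 0.3766 = 1.841 h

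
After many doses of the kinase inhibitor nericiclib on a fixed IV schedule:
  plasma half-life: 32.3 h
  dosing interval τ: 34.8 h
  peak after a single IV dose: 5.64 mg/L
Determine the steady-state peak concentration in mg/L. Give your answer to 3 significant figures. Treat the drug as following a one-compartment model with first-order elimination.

k = ln2 / t½ = 0.693147 / 32.3 = 0.02146 h⁻¹
e^(−kτ) = e^(−0.02146 × 34.8) = 0.4739
Accumulation ratio R = 1 / (1 − e^(−kτ)) = 1 / (1 − 0.4739) = 1.901
Steady-state peak = C₀ × R = 5.64 × 1.901 = 10.72 mg/L

10.7 mg/L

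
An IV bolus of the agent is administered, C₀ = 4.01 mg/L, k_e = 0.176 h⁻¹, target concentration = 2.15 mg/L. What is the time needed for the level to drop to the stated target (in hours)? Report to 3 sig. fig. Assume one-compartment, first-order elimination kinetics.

t = ln(C₀ / C) / k = ln(4.010 / 2.15) / 0.1760
  = ln(1.865) / 0.1760 = 0.6233 / 0.1760 = 3.541 h

3.54 h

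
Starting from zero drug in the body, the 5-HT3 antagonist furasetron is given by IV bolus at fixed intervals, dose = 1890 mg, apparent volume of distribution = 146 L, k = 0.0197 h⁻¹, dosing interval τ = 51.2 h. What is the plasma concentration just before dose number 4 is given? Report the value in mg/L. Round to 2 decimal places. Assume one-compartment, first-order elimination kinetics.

C₀ per dose = Dose / Vd = 1890 / 146 = 12.95 mg/L
Fraction remaining after one interval: r = e^(−kτ) = e^(−0.01970 × 51.2) = 0.3647
Before dose 4, 3 doses have been given (aged 1τ, 2τ, 3τ).
C_trough = C₀ × (r + r² + … + r^3) = C₀ × r(1−r^3)/(1−r)
        = 12.95 × 0.3647 × (1 − 0.04851) / (1 − 0.3647) = 7.073 mg/L

7.07 mg/L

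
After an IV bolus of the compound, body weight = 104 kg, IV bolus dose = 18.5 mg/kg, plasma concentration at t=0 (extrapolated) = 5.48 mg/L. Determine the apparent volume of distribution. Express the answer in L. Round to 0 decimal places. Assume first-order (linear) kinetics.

Dose = 18.5 × 104 = 1924 mg
Vd = Dose / C₀ = 1924 / 5.48 = 351.1 L

351 L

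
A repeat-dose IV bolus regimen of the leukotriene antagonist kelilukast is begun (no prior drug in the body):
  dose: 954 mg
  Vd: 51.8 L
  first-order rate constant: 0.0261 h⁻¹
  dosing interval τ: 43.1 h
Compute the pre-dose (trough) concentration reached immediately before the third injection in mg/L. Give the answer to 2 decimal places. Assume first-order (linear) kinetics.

C₀ per dose = Dose / Vd = 954 / 51.8 = 18.42 mg/L
Fraction remaining after one interval: r = e^(−kτ) = e^(−0.02610 × 43.1) = 0.3247
Before dose 3, 2 doses have been given (aged 1τ, 2τ).
C_trough = C₀ × (r + r²) = 18.42 × (0.3247 + 0.1054) = 7.922 mg/L

7.92 mg/L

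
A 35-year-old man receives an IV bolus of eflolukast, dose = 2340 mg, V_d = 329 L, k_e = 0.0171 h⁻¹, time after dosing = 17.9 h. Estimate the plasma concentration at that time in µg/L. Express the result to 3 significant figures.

C₀ = Dose / Vd = 2340 / 329 = 7.112 mg/L
C = C₀ · e^(−k·t) = 7.112 × e^(−0.01710 × 17.9)
  = 7.112 × 0.7363 = 5.237 mg/L
Convert: 5.237 mg/L × 1000 = 5237 µg/L

5240 µg/L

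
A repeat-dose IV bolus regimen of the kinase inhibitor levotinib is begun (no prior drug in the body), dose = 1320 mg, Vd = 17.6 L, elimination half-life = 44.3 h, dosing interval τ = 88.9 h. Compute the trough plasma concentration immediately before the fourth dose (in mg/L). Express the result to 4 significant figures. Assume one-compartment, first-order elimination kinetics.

C₀ per dose = Dose / Vd = 1320 / 17.6 = 75.00 mg/L
k = ln2 / t½ = 0.693147 / 44.3 = 0.01565 h⁻¹
Fraction remaining after one interval: r = e^(−kτ) = e^(−0.01565 × 88.9) = 0.2488
Before dose 4, 3 doses have been given (aged 1τ, 2τ, 3τ).
C_trough = C₀ × (r + r² + … + r^3) = C₀ × r(1−r^3)/(1−r)
        = 75.00 × 0.2488 × (1 − 0.01540) / (1 − 0.2488) = 24.46 mg/L

24.46 mg/L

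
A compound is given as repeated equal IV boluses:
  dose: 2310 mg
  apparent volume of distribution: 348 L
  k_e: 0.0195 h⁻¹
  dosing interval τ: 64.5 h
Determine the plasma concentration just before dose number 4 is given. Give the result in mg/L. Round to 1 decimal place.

C₀ per dose = Dose / Vd = 2310 / 348 = 6.638 mg/L
Fraction remaining after one interval: r = e^(−kτ) = e^(−0.01950 × 64.5) = 0.2843
Before dose 4, 3 doses have been given (aged 1τ, 2τ, 3τ).
C_trough = C₀ × (r + r² + … + r^3) = C₀ × r(1−r^3)/(1−r)
        = 6.638 × 0.2843 × (1 − 0.02298) / (1 − 0.2843) = 2.576 mg/L

2.6 mg/L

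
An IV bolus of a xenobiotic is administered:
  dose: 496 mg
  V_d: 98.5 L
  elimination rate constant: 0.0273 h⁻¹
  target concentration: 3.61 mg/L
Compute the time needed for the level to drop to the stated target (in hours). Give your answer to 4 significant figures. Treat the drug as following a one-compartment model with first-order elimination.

C₀ = Dose / Vd = 496.0 / 98.5 = 5.036 mg/L
t = ln(C₀ / C) / k = ln(5.036 / 3.61) / 0.02730
  = ln(1.395) / 0.02730 = 0.3329 / 0.02730 = 12.19 h

12.19 h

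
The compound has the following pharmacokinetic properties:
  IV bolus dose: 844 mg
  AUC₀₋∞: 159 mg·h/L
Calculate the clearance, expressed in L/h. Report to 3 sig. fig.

5.31 L/h

CL = Dose / AUC = 844 / 159 = 5.308 L/h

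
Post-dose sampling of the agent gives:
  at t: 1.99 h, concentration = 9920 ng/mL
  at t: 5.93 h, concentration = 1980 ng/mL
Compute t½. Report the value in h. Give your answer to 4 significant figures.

1.695 h

k = ln(C₁/C₂) / (t₂ − t₁) = ln(9920/1980) / (5.93 − 1.99)
  = 1.611 / 3.940 = 0.4089 h⁻¹
t½ = ln2 / k = 0.693147 / 0.4089 = 1.695 h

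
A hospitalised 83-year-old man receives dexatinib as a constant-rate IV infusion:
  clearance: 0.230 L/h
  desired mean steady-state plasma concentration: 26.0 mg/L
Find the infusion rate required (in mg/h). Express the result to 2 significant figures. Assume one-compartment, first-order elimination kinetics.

6.0 mg/h

At steady state, infusion rate R₀ = Css × CL = 26.0 × 0.2300 = 5.980 mg/h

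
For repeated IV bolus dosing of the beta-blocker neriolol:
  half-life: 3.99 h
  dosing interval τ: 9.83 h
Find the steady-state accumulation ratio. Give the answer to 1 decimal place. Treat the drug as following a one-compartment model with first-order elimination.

1.2

k = ln2 / t½ = 0.693147 / 3.99 = 0.1737 h⁻¹
e^(−kτ) = e^(−0.1737 × 9.83) = 0.1813
Accumulation ratio R = 1 / (1 − e^(−kτ)) = 1 / (1 − 0.1813) = 1.221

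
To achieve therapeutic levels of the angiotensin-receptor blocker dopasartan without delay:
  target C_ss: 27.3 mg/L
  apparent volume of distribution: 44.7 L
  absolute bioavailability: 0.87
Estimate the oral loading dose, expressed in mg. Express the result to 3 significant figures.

1400 mg

LD = Css × Vd / F = 27.3 × 44.7 / 0.87 = 1403 mg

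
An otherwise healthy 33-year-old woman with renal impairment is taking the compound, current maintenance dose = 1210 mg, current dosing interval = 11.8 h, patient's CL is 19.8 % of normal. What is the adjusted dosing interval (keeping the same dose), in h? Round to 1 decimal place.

59.6 h

To keep the same average steady-state level, dosing rate must scale with clearance.
CL ratio = 19.8 / 100 = 0.1980
New interval (same dose) = 11.8 / 0.1980 = 59.60 h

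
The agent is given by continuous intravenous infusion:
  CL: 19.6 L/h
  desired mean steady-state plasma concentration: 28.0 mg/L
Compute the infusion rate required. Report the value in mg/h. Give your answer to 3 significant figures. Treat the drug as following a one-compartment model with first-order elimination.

At steady state, infusion rate R₀ = Css × CL = 28.0 × 19.60 = 548.8 mg/h

549 mg/h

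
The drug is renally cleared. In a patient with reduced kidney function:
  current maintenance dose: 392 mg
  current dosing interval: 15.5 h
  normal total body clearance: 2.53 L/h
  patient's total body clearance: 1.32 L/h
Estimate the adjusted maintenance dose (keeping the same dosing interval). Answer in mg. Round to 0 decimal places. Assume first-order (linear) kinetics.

To keep the same average steady-state level, dosing rate must scale with clearance.
CL ratio = 1.32 / 2.53 = 0.5217
New dose (same interval) = 392 × 0.5217 = 204.5 mg

205 mg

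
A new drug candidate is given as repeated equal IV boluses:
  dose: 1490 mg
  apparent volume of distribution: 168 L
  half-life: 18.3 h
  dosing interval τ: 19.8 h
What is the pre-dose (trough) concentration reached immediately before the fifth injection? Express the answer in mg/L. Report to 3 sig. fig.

7.55 mg/L

C₀ per dose = Dose / Vd = 1490 / 168 = 8.869 mg/L
k = ln2 / t½ = 0.693147 / 18.3 = 0.03788 h⁻¹
Fraction remaining after one interval: r = e^(−kτ) = e^(−0.03788 × 19.8) = 0.4724
Before dose 5, 4 doses have been given (aged 1τ, 2τ, 3τ, 4τ).
C_trough = C₀ × (r + r² + … + r^4) = C₀ × r(1−r^4)/(1−r)
        = 8.869 × 0.4724 × (1 − 0.04980) / (1 − 0.4724) = 7.546 mg/L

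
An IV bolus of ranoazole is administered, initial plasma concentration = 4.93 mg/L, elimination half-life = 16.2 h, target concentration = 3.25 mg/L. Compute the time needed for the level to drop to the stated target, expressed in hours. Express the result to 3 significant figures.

k = ln2 / t½ = 0.693147 / 16.2 = 0.04279 h⁻¹
t = ln(C₀ / C) / k = ln(4.930 / 3.25) / 0.04279
  = ln(1.517) / 0.04279 = 0.4167 / 0.04279 = 9.738 h

9.74 h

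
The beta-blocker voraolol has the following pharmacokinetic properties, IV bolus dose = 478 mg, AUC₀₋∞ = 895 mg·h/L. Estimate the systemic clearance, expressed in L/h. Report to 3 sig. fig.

0.534 L/h

CL = Dose / AUC = 478 / 895 = 0.5341 L/h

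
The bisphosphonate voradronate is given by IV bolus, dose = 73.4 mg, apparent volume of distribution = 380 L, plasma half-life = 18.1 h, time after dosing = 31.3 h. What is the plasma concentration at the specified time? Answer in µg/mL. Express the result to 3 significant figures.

C₀ = Dose / Vd = 73.40 / 380 = 0.1932 mg/L
k = ln2 / t½ = 0.693147 / 18.1 = 0.03830 h⁻¹
C = C₀ · e^(−k·t) = 0.1932 × e^(−0.03830 × 31.3)
  = 0.1932 × 0.3016 = 0.05827 mg/L
(0.05827 mg/L = 0.05827 µg/mL)

0.0583 µg/mL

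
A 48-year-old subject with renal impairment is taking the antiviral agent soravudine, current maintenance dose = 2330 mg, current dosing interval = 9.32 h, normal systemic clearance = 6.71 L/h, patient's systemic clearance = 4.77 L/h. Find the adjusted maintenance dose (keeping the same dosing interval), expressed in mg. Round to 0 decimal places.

To keep the same average steady-state level, dosing rate must scale with clearance.
CL ratio = 4.77 / 6.71 = 0.7109
New dose (same interval) = 2330 × 0.7109 = 1656 mg

1656 mg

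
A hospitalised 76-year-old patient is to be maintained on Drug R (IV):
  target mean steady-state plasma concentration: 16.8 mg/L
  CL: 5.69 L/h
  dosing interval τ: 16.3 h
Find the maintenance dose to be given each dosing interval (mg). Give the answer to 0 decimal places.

At steady state, Dose/τ = Css × CL.
Dose = Css × CL × τ = 16.8 × 5.690 × 16.3 = 1558 mg

1558 mg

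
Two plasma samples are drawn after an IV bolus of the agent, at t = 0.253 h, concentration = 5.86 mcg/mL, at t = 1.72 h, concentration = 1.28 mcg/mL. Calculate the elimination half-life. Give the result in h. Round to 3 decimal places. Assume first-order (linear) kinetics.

0.668 h

k = ln(C₁/C₂) / (t₂ − t₁) = ln(5.86/1.28) / (1.72 − 0.253)
  = 1.521 / 1.467 = 1.037 h⁻¹
t½ = ln2 / k = 0.693147 / 1.037 = 0.6684 h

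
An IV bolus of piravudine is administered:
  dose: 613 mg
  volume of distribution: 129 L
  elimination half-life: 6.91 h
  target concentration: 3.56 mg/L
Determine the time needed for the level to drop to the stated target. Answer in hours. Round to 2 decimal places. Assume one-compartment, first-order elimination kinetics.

C₀ = Dose / Vd = 613.0 / 129 = 4.752 mg/L
k = ln2 / t½ = 0.693147 / 6.91 = 0.1003 h⁻¹
t = ln(C₀ / C) / k = ln(4.752 / 3.56) / 0.1003
  = ln(1.335) / 0.1003 = 0.2889 / 0.1003 = 2.880 h

2.88 h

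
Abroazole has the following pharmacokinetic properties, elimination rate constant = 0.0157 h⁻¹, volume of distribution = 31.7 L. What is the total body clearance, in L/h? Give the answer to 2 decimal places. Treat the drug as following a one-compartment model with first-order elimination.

CL = k × Vd = 0.0157 × 31.7 = 0.4977 L/h

0.50 L/h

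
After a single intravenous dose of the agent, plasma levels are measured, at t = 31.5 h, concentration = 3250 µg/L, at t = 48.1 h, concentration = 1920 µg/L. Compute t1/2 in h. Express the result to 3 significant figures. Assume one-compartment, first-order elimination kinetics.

21.9 h

k = ln(C₁/C₂) / (t₂ − t₁) = ln(3250/1920) / (48.1 − 31.5)
  = 0.5263 / 16.60 = 0.03170 h⁻¹
t½ = ln2 / k = 0.693147 / 0.03170 = 21.87 h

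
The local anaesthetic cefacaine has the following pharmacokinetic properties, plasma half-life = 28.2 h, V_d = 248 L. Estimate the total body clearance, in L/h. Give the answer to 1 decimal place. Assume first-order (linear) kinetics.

k = ln2 / t½ = 0.693147 / 28.2 = 0.02458 h⁻¹
CL = k × Vd = 0.02458 × 248 = 6.096 L/h

6.1 L/h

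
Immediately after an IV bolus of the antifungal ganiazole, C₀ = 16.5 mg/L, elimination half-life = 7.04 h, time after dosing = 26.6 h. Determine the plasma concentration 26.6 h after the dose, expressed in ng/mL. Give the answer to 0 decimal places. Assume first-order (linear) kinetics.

k = ln2 / t½ = 0.693147 / 7.04 = 0.09846 h⁻¹
C = C₀ · e^(−k·t) = 16.50 × e^(−0.09846 × 26.6)
  = 16.50 × 0.07287 = 1.202 mg/L
Convert: 1.202 mg/L × 1000 = 1202 ng/mL

1202 ng/mL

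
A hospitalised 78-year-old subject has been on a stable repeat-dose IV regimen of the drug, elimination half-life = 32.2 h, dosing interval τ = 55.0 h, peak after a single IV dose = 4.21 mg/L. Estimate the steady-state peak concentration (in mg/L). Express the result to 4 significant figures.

6.067 mg/L

k = ln2 / t½ = 0.693147 / 32.2 = 0.02153 h⁻¹
e^(−kτ) = e^(−0.02153 × 55.0) = 0.3060
Accumulation ratio R = 1 / (1 − e^(−kτ)) = 1 / (1 − 0.3060) = 1.441
Steady-state peak = C₀ × R = 4.21 × 1.441 = 6.067 mg/L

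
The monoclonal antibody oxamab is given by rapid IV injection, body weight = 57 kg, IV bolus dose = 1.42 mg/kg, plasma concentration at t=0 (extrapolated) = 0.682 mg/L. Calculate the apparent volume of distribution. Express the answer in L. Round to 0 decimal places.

119 L

Dose = 1.42 × 57 = 80.94 mg
Vd = Dose / C₀ = 80.94 / 0.682 = 118.7 L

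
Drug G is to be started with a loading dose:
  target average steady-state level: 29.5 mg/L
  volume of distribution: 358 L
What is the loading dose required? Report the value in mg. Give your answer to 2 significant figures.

LD = Css × Vd = 29.5 × 358 = 10560 mg

11000 mg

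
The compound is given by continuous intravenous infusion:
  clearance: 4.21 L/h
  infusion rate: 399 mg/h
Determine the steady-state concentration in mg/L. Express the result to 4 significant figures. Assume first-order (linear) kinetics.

94.77 mg/L

At steady state Css = R₀ / CL = 399 / 4.210 = 94.77 mg/L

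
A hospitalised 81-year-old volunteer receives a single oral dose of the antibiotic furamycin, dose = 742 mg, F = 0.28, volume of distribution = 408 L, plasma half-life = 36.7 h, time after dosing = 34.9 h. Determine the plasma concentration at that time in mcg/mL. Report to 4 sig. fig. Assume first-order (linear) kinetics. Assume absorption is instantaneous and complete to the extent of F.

0.2634 mcg/mL

Amount reaching circulation = F × Dose = 0.28 × 742.0 = 207.8 mg
C₀ = F·Dose / Vd = 207.8 / 408 = 0.5093 mg/L
k = ln2 / t½ = 0.693147 / 36.7 = 0.01889 h⁻¹
C = C₀ · e^(−k·t) = 0.5093 × e^(−0.01889 × 34.9)
  = 0.5093 × 0.5172 = 0.2634 mg/L
(0.2634 mg/L = 0.2634 mcg/mL)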